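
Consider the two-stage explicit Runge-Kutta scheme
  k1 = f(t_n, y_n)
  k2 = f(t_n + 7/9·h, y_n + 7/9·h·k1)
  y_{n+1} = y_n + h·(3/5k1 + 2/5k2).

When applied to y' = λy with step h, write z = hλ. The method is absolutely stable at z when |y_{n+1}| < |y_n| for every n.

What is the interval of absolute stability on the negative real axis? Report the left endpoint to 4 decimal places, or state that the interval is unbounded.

z∈(-3.2143,0).

Test eqn y'=λy, z=hλ:
  k1=λy_n ⇒ h·k1=z·y_n;  k2=λ(1+7/9z)y_n ⇒ h·k2=z(1+7/9z)y_n
  y_{n+1}/y_n = 1 + 3/5z + 2/5z(1+7/9z) = 1 + z + 14/45z²
  so R(z) = 1 + z + 14/45z².

Solve |R(x)|<1 on ℝ⁻.
x=-1.73: |R|=0.2011
R=1: x+14/45x²=0 ⇒ x=−45/14=-3.2143; min R=1−1/(4·14/45)=0.1964>−1
Confirm numerically:
  x=-2.696: |R|=0.56528 <1
  x=-1.833: |R|=0.21230 <1
  x=-1.443: |R|=0.20481 <1
  x=-3.724: |R|=1.59054 >1
  x=-3.347: |R|=1.13819 >1
Stable set (-3.2143, 0).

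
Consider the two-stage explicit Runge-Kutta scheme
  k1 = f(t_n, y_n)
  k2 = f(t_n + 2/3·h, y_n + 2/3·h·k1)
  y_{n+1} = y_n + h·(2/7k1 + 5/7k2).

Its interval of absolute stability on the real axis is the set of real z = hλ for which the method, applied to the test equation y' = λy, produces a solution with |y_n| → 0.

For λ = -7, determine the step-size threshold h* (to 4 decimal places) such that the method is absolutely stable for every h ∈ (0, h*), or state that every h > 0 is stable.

With y'=λy (z=hλ):
  k1=λy_n ⇒ h·k1=z·y_n;  k2=λ(1+2/3z)y_n ⇒ h·k2=z(1+2/3z)y_n
  y_{n+1}/y_n = 1 + 2/7z + 5/7z(1+2/3z) = 1 + z + 10/21z²
  R(z) = 1 + z + 10/21z².

Need |R(x)|<1, x<0.
x=-1.65: |R|=0.6464
R=1: x+10/21x²=0 ⇒ x=−21/10=-2.1000; min R=1−1/(4·10/21)=0.4750>−1
Confirm numerically:
  x=-1.870: |R|=0.79519 <1
  x=-1.695: |R|=0.67311 <1
  x=-1.686: |R|=0.66762 <1
  x=-2.530: |R|=1.51805 >1
  x=-2.496: |R|=1.47067 >1
  x=-2.297: |R|=1.21548 >1
So |R|<1 on (-2.1000, 0).

(-2.1000,0); λ=-7 ⇒ h* = (21/10)/7 = 0.3000.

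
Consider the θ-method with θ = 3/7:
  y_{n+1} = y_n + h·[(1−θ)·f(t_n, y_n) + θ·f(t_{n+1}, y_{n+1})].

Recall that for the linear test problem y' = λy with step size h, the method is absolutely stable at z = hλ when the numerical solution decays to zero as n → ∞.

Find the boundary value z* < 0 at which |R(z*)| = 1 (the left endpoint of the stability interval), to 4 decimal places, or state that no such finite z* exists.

With y'=λy (z=hλ):
  y_{n+1} = y_n + z·[4/7·y_n + 3/7·y_{n+1}] ⇒ (1 − 3/7z)y_{n+1} = (1 + 4/7z)y_n
  Hence R(z) = (1 + 4/7z)/(1 − 3/7z).

Solve |R(x)|<1 on ℝ⁻.
x=-0.96: |R|=0.3198
R=−1: 1+4/7x = −1+3/7x ⇒ -1/7x=2 ⇒ x=2/(-1/7)=-14.0000
Confirm numerically:
  x=-9.245: |R|=0.86311 <1
  x=-6.842: |R|=0.73995 <1
  x=-6.463: |R|=0.71439 <1
  x=-14.583: |R|=1.01149 >1
  x=-14.508: |R|=1.01005 >1
  x=-14.182: |R|=1.00367 >1
Stable set (-14.0000, 0).

left endpoint -14.0000.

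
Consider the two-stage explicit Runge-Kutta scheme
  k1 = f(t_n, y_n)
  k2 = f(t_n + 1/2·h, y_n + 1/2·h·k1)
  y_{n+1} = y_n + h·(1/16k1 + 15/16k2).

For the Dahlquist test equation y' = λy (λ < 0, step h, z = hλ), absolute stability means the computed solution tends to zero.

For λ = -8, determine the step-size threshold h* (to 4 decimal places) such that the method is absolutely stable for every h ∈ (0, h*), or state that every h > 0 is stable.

Test eqn y'=λy, z=hλ:
  k1=λy_n ⇒ h·k1=z·y_n;  k2=λ(1+1/2z)y_n ⇒ h·k2=z(1+1/2z)y_n
  y_{n+1}/y_n = 1 + 1/16z + 15/16z(1+1/2z) = 1 + z + 15/32z²
  so R(z) = 1 + z + 15/32z².

Need |R(x)|<1, x<0.
x=-0.82: |R|=0.4952
R=1: x+15/32x²=0 ⇒ x=−32/15=-2.1333; min R=1−1/(4·15/32)=0.4667>−1
Confirm numerically:
  x=-2.064: |R|=0.93292 <1
  x=-1.347: |R|=0.50350 <1
  x=-1.328: |R|=0.49868 <1
  x=-1.040: |R|=0.46700 <1
  x=-2.706: |R|=1.72639 >1
  x=-2.328: |R|=1.21243 >1
Stable set (-2.1333, 0).

(-2.1333,0); λ=-8 ⇒ h* = (32/15)/8 = 0.2667.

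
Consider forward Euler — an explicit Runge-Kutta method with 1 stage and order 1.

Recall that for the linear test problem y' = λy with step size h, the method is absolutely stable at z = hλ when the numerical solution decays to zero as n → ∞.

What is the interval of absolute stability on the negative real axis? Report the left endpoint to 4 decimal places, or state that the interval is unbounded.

On y'=λy, z=hλ:
  order 1, 1-stage ⇒ R(z)=1+z
  (e.g. R(-0.96)=0.04000, |R|=0.04000)

Solve |R(x)|<1 on ℝ⁻.
x=-0.96: |R|=0.0400
|R(-2.18)|=1.1800 |R(-1.38)|=0.3800 |R(-1.12)|=0.1200
Bisect:
  x_lo=-2.5304 |R|=1.5304  x_hi=-0.3483 |R|=0.6517
  mid=-1.43933 |R|=0.43933 →hi
  mid=-1.98486 |R|=0.98486 →hi
  mid=-2.25762 |R|=1.25762 →lo
  mid=-2.12124 |R|=1.12124 →lo
  mid=-2.05305 |R|=1.05305 →lo
  mid=-2.01895 |R|=1.01895 →lo
  mid=-2.00190 |R|=1.00190 →lo
  mid=-1.99338 |R|=0.99338 →hi
  ...
  [-2.00004,-1.99991] ⇒ x*=-2.0000
So |R|<1 on (-2.0000, 0).

z∈(-2.0000,0).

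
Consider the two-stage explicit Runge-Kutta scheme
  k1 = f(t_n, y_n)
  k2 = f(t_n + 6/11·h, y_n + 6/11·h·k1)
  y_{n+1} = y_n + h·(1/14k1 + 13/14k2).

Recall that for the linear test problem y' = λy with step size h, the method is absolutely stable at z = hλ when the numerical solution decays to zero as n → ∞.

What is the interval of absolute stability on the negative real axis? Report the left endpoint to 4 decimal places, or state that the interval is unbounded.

(-1.9744, 0).

Set f=λy, z=hλ:
  k1=λy_n ⇒ h·k1=z·y_n;  k2=λ(1+6/11z)y_n ⇒ h·k2=z(1+6/11z)y_n
  y_{n+1}/y_n = 1 + 1/14z + 13/14z(1+6/11z) = 1 + z + 39/77z²
  R(z) = 1 + z + 39/77z².

Find x<0 with |R(x)|<1.
x=-1.7: |R|=0.7638
R=1: x+39/77x²=0 ⇒ x=−77/39=-1.9744; min R=1−1/(4·39/77)=0.5064>−1
Confirm numerically:
  x=-1.583: |R|=0.68622 <1
  x=-1.303: |R|=0.55693 <1
  x=-1.143: |R|=0.51871 <1
  x=-2.375: |R|=1.48194 >1
  x=-2.369: |R|=1.47352 >1
  x=-2.365: |R|=1.46793 >1
So |R|<1 on (-1.9744, 0).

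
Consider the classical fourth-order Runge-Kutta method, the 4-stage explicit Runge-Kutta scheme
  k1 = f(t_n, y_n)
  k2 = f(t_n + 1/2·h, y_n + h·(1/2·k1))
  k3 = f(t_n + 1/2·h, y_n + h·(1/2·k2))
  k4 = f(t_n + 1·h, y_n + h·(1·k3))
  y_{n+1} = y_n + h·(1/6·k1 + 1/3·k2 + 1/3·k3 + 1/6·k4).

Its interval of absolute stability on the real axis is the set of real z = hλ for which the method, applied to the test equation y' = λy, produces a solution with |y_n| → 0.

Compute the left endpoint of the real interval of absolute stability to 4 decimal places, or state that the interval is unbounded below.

z* = -2.7853.

With y'=λy (z=hλ):
  order 4, 4-stage ⇒ R(z)=1+z+z^2/2+z^3/6+z^4/24
  (e.g. R(-1.66)=0.27181, |R|=0.27181)

Need |R(x)|<1, x<0.
x=-1.66: |R|=0.2718
|R(-3.03)|=1.4361 |R(-0.92)|=0.4033 |R(-0.66)|=0.5178
Bisect:
  x_lo=-3.1330 |R|=1.6640  x_hi=-0.1598 |R|=0.8523
  mid=-1.64643 |R|=0.27127 →hi
  mid=-2.38973 |R|=0.55001 →hi
  mid=-2.76137 |R|=0.96453 →hi
  mid=-2.94720 |R|=1.27283 →lo
  mid=-2.85429 |R|=1.10910 →lo
  mid=-2.80783 |R|=1.03451 →lo
  mid=-2.78460 |R|=0.99896 →hi
  ...
  [-2.78533,-2.78515] ⇒ x*=-2.7853
So |R|<1 on (-2.7853, 0).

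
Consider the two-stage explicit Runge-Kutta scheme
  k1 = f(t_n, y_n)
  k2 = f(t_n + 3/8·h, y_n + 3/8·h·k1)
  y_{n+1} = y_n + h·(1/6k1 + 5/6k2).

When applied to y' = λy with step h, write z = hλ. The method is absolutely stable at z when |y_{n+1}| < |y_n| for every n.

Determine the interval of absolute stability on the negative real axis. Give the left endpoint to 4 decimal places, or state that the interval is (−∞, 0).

(-3.2000, 0).

Set f=λy, z=hλ:
  k1=λy_n ⇒ h·k1=z·y_n;  k2=λ(1+3/8z)y_n ⇒ h·k2=z(1+3/8z)y_n
  y_{n+1}/y_n = 1 + 1/6z + 5/6z(1+3/8z) = 1 + z + 5/16z²
  so R(z) = 1 + z + 5/16z².

Solve |R(x)|<1 on ℝ⁻.
x=-0.41: |R|=0.6425
R=1: x+5/16x²=0 ⇒ x=−16/5=-3.2000; min R=1−1/(4·5/16)=0.2000>−1
Confirm numerically:
  x=-2.364: |R|=0.38241 <1
  x=-2.192: |R|=0.30952 <1
  x=-2.132: |R|=0.28844 <1
  x=-3.720: |R|=1.60450 >1
  x=-3.619: |R|=1.47386 >1
  x=-3.453: |R|=1.27300 >1
Interval (-3.2000, 0).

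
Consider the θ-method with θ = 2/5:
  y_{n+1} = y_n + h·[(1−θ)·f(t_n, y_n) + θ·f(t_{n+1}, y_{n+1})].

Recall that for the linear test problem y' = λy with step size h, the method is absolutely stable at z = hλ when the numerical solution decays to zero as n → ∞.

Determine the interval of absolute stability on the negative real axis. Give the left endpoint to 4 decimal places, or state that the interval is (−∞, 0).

With y'=λy (z=hλ):
  y_{n+1} = y_n + z·[3/5·y_n + 2/5·y_{n+1}] ⇒ (1 − 2/5z)y_{n+1} = (1 + 3/5z)y_n
  ⇒ R(z) = (1 + 3/5z)/(1 − 2/5z).

Find x<0 with |R(x)|<1.
x=-0.85: |R|=0.3657
R=−1: 1+3/5x = −1+2/5x ⇒ -1/5x=2 ⇒ x=2/(-1/5)=-10.0000
Confirm numerically:
  x=-8.856: |R|=0.94963 <1
  x=-8.456: |R|=0.92954 <1
  x=-4.672: |R|=0.62856 <1
  x=-10.430: |R|=1.01663 >1
  x=-10.173: |R|=1.00683 >1
  x=-10.073: |R|=1.00290 >1
Stable set (-10.0000, 0).

z∈(-10.0000,0).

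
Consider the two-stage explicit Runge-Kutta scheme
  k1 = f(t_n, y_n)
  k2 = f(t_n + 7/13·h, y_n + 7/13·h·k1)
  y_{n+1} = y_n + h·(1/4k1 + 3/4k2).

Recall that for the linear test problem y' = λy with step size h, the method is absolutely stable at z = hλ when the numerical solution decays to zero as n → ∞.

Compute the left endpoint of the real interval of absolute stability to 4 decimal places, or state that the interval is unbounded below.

left endpoint -2.4762.

With y'=λy (z=hλ):
  k1=λy_n ⇒ h·k1=z·y_n;  k2=λ(1+7/13z)y_n ⇒ h·k2=z(1+7/13z)y_n
  y_{n+1}/y_n = 1 + 1/4z + 3/4z(1+7/13z) = 1 + z + 21/52z²
  ⇒ R(z) = 1 + z + 21/52z².

Need |R(x)|<1, x<0.
x=-0.96: |R|=0.4122
R=1: x+21/52x²=0 ⇒ x=−52/21=-2.4762; min R=1−1/(4·21/52)=0.3810>−1
Confirm numerically:
  x=-2.301: |R|=0.83720 <1
  x=-2.108: |R|=0.68656 <1
  x=-1.685: |R|=0.46161 <1
  x=-1.498: |R|=0.40823 <1
  x=-2.914: |R|=1.51522 >1
  x=-2.828: |R|=1.40179 >1
Stable set (-2.4762, 0).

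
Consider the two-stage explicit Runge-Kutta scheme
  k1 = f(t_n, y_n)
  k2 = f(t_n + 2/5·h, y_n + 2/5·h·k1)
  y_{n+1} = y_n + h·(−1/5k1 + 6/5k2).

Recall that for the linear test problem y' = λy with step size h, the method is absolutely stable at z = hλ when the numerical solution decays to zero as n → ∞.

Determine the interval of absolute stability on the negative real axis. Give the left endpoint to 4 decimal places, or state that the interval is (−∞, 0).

(-2.0833, 0).

Set f=λy, z=hλ:
  k1=λy_n ⇒ h·k1=z·y_n;  k2=λ(1+2/5z)y_n ⇒ h·k2=z(1+2/5z)y_n
  y_{n+1}/y_n = 1 − 1/5z + 6/5z(1+2/5z) = 1 + z + 12/25z²
  R(z) = 1 + z + 12/25z².

Need |R(x)|<1, x<0.
x=-1.63: |R|=0.6453
R=1: x+12/25x²=0 ⇒ x=−25/12=-2.0833; min R=1−1/(4·12/25)=0.4792>−1
Confirm numerically:
  x=-1.761: |R|=0.72754 <1
  x=-1.426: |R|=0.55007 <1
  x=-1.411: |R|=0.54464 <1
  x=-0.921: |R|=0.48616 <1
  x=-2.645: |R|=1.71309 >1
  x=-2.483: |R|=1.47634 >1
Stable set (-2.0833, 0).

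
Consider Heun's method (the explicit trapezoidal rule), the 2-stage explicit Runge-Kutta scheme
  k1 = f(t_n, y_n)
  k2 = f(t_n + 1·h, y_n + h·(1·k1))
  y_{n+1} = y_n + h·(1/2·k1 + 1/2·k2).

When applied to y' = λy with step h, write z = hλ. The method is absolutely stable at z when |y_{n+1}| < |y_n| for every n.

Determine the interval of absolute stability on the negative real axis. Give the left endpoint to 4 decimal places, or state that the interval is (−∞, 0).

Set f=λy, z=hλ:
  order 2, 2-stage ⇒ R(z)=1+z+z^2/2
  (e.g. R(-0.33)=0.72445, |R|=0.72445)

Find x<0 with |R(x)|<1.
x=-0.33: |R|=0.7245
|R(-2.39)|=1.4661 |R(-1.95)|=0.9512 |R(-1.58)|=0.6682
Bisect:
  x_lo=-2.6625 |R|=1.8819  x_hi=-0.2892 |R|=0.7526
  mid=-1.47582 |R|=0.61320 →hi
  mid=-2.06916 |R|=1.07155 →lo
  mid=-1.77249 |R|=0.79837 →hi
  mid=-1.92082 |R|=0.92396 →hi
  mid=-1.99499 |R|=0.99500 →hi
  mid=-2.03207 |R|=1.03259 →lo
  mid=-2.01353 |R|=1.01362 →lo
  mid=-2.00426 |R|=1.00427 →lo
  ...
  [-2.00006,-1.99991] ⇒ x*=-2.0000
Interval (-2.0000, 0).

z∈(-2.0000,0).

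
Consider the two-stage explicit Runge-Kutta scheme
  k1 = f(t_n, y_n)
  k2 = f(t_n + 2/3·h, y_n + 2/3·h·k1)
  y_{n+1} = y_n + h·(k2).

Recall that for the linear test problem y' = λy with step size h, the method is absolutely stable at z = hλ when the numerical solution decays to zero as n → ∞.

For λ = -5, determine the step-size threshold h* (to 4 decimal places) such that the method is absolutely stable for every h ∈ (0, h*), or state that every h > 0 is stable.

(-1.5000,0); λ=-5 ⇒ h* = (3/2)/5 = 0.3000.

On y'=λy, z=hλ:
  k1=λy_n ⇒ h·k1=z·y_n;  k2=λ(1+2/3z)y_n ⇒ h·k2=z(1+2/3z)y_n
  y_{n+1}/y_n = 1 + z(1+2/3z) = 1 + z + 2/3z²
  so R(z) = 1 + z + 2/3z².

Boundary: |R(x)|=1, x<0.
x=-0.6: |R|=0.6400
R=1: x+2/3x²=0 ⇒ x=−3/2=-1.5000; min R=1−1/(4·2/3)=0.6250>−1
Confirm numerically:
  x=-1.440: |R|=0.94240 <1
  x=-1.383: |R|=0.89213 <1
  x=-0.902: |R|=0.64040 <1
  x=-0.794: |R|=0.62629 <1
  x=-1.592: |R|=1.09764 >1
  x=-1.553: |R|=1.05487 >1
  x=-1.543: |R|=1.04423 >1
Stable set (-1.5000, 0).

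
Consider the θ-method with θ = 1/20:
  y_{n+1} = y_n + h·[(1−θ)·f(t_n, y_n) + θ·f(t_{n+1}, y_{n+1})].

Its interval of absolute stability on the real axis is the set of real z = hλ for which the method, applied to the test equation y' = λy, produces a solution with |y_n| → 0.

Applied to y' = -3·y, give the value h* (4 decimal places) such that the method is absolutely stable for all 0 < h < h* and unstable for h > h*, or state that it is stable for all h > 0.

Test eqn y'=λy, z=hλ:
  y_{n+1} = y_n + z·[19/20·y_n + 1/20·y_{n+1}] ⇒ (1 − 1/20z)y_{n+1} = (1 + 19/20z)y_n
  so R(z) = (1 + 19/20z)/(1 − 1/20z).

Solve |R(x)|<1 on ℝ⁻.
x=-1.27: |R|=0.1942
R=−1: 1+19/20x = −1+1/20x ⇒ -9/10x=2 ⇒ x=2/(-9/10)=-2.2222
Confirm numerically:
  x=-1.880: |R|=0.71846 <1
  x=-1.668: |R|=0.53960 <1
  x=-1.381: |R|=0.29180 <1
  x=-1.202: |R|=0.13386 <1
  x=-2.672: |R|=1.35709 >1
  x=-2.362: |R|=1.11251 >1
So |R|<1 on (-2.2222, 0).

(-2.2222,0); λ=-3 ⇒ h* = (20/9)/3 = 0.7407.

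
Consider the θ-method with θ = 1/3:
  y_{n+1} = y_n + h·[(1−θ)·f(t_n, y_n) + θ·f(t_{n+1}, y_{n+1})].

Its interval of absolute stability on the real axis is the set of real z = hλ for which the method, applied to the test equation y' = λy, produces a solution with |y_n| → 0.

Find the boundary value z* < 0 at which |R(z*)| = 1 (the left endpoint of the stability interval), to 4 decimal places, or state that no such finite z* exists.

Test eqn y'=λy, z=hλ:
  y_{n+1} = y_n + z·[2/3·y_n + 1/3·y_{n+1}] ⇒ (1 − 1/3z)y_{n+1} = (1 + 2/3z)y_n
  Hence R(z) = (1 + 2/3z)/(1 − 1/3z).

Find x<0 with |R(x)|<1.
x=-1.72: |R|=0.0932
R=−1: 1+2/3x = −1+1/3x ⇒ -1/3x=2 ⇒ x=2/(-1/3)=-6.0000
Confirm numerically:
  x=-5.897: |R|=0.98842 <1
  x=-4.735: |R|=0.83646 <1
  x=-4.611: |R|=0.81750 <1
  x=-3.023: |R|=0.50573 <1
  x=-6.424: |R|=1.04499 >1
  x=-6.220: |R|=1.02386 >1
  x=-6.219: |R|=1.02376 >1
Interval (-6.0000, 0).

left endpoint -6.0000.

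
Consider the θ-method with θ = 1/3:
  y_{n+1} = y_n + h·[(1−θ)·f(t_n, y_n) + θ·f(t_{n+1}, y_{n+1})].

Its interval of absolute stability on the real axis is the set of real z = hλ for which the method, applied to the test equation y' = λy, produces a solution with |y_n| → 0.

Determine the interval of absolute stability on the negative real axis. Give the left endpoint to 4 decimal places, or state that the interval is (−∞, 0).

Test eqn y'=λy, z=hλ:
  y_{n+1} = y_n + z·[2/3·y_n + 1/3·y_{n+1}] ⇒ (1 − 1/3z)y_{n+1} = (1 + 2/3z)y_n
  R(z) = (1 + 2/3z)/(1 − 1/3z).

Need |R(x)|<1, x<0.
x=-0.62: |R|=0.4862
R=−1: 1+2/3x = −1+1/3x ⇒ -1/3x=2 ⇒ x=2/(-1/3)=-6.0000
Confirm numerically:
  x=-5.593: |R|=0.95264 <1
  x=-4.703: |R|=0.83162 <1
  x=-2.704: |R|=0.42216 <1
  x=-6.549: |R|=1.05749 >1
  x=-6.507: |R|=1.05333 >1
  x=-6.032: |R|=1.00354 >1
Stable set (-6.0000, 0).

(-6.0000, 0).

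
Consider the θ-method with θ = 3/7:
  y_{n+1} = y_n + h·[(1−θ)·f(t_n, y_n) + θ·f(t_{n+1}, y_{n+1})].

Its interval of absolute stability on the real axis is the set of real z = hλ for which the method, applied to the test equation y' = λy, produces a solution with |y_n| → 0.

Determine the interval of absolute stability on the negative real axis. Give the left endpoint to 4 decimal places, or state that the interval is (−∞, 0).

Test eqn y'=λy, z=hλ:
  y_{n+1} = y_n + z·[4/7·y_n + 3/7·y_{n+1}] ⇒ (1 − 3/7z)y_{n+1} = (1 + 4/7z)y_n
  R(z) = (1 + 4/7z)/(1 − 3/7z).

Need |R(x)|<1, x<0.
x=-1.28: |R|=0.1734
R=−1: 1+4/7x = −1+3/7x ⇒ -1/7x=2 ⇒ x=2/(-1/7)=-14.0000
Confirm numerically:
  x=-13.919: |R|=0.99834 <1
  x=-13.308: |R|=0.98525 <1
  x=-11.537: |R|=0.94081 <1
  x=-5.931: |R|=0.67455 <1
  x=-14.408: |R|=1.00812 >1
  x=-14.070: |R|=1.00142 >1
Stable set (-14.0000, 0).

z∈(-14.0000,0).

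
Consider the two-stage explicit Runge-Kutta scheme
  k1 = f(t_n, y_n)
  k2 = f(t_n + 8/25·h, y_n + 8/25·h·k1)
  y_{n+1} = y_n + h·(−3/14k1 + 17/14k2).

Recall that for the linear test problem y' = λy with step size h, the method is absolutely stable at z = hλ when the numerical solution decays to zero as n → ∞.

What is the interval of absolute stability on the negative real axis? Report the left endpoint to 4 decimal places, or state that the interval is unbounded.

Test eqn y'=λy, z=hλ:
  k1=λy_n ⇒ h·k1=z·y_n;  k2=λ(1+8/25z)y_n ⇒ h·k2=z(1+8/25z)y_n
  y_{n+1}/y_n = 1 − 3/14z + 17/14z(1+8/25z) = 1 + z + 68/175z²
  ⇒ R(z) = 1 + z + 68/175z².

Find x<0 with |R(x)|<1.
x=-1.59: |R|=0.3923
R=1: x+68/175x²=0 ⇒ x=−175/68=-2.5735; min R=1−1/(4·68/175)=0.3566>−1
Confirm numerically:
  x=-2.512: |R|=0.93994 <1
  x=-2.194: |R|=0.67644 <1
  x=-1.772: |R|=0.44811 <1
  x=-1.604: |R|=0.39572 <1
  x=-2.982: |R|=1.47330 >1
  x=-2.894: |R|=1.36038 >1
  x=-2.644: |R|=1.07240 >1
Interval (-2.5735, 0).

(-2.5735, 0).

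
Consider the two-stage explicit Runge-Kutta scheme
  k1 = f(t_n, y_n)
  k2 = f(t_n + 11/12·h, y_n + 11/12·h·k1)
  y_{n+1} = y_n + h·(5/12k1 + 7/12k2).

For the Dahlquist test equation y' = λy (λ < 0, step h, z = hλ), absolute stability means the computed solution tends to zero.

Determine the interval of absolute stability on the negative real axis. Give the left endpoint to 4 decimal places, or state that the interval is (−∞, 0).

(-1.8701, 0).

Set f=λy, z=hλ:
  k1=λy_n ⇒ h·k1=z·y_n;  k2=λ(1+11/12z)y_n ⇒ h·k2=z(1+11/12z)y_n
  y_{n+1}/y_n = 1 + 5/12z + 7/12z(1+11/12z) = 1 + z + 77/144z²
  ⇒ R(z) = 1 + z + 77/144z².

Need |R(x)|<1, x<0.
x=-1.62: |R|=0.7833
R=1: x+77/144x²=0 ⇒ x=−144/77=-1.8701; min R=1−1/(4·77/144)=0.5325>−1
Confirm numerically:
  x=-1.626: |R|=0.78774 <1
  x=-1.347: |R|=0.62320 <1
  x=-1.036: |R|=0.53792 <1
  x=-0.769: |R|=0.54721 <1
  x=-2.445: |R|=1.75158 >1
  x=-2.368: |R|=1.63041 >1
  x=-2.235: |R|=1.43606 >1
So |R|<1 on (-1.8701, 0).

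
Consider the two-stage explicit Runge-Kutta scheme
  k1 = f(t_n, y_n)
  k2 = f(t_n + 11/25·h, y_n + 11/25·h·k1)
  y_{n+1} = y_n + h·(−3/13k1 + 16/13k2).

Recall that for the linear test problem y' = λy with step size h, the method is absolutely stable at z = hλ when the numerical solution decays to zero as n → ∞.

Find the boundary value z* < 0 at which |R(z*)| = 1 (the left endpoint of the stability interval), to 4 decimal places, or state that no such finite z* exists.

left endpoint -1.8466.

Set f=λy, z=hλ:
  k1=λy_n ⇒ h·k1=z·y_n;  k2=λ(1+11/25z)y_n ⇒ h·k2=z(1+11/25z)y_n
  y_{n+1}/y_n = 1 − 3/13z + 16/13z(1+11/25z) = 1 + z + 176/325z²
  R(z) = 1 + z + 176/325z².

Boundary: |R(x)|=1, x<0.
x=-0.54: |R|=0.6179
R=1: x+176/325x²=0 ⇒ x=−325/176=-1.8466; min R=1−1/(4·176/325)=0.5384>−1
Confirm numerically:
  x=-1.762: |R|=0.91928 <1
  x=-1.216: |R|=0.58475 <1
  x=-1.062: |R|=0.54877 <1
  x=-2.370: |R|=1.67177 >1
  x=-2.103: |R|=1.29201 >1
  x=-2.024: |R|=1.19445 >1
Interval (-1.8466, 0).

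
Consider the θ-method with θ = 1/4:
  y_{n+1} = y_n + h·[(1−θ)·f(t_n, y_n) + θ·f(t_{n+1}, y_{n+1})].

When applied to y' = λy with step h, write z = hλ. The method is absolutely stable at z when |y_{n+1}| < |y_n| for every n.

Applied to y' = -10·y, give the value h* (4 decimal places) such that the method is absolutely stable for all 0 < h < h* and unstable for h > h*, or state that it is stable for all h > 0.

(-4.0000,0); λ=-10 ⇒ h* = (4)/10 = 0.4000.

With y'=λy (z=hλ):
  y_{n+1} = y_n + z·[3/4·y_n + 1/4·y_{n+1}] ⇒ (1 − 1/4z)y_{n+1} = (1 + 3/4z)y_n
  ⇒ R(z) = (1 + 3/4z)/(1 − 1/4z).

Find x<0 with |R(x)|<1.
x=-0.98: |R|=0.2129
R=−1: 1+3/4x = −1+1/4x ⇒ -1/2x=2 ⇒ x=2/(-1/2)=-4.0000
Confirm numerically:
  x=-3.255: |R|=0.79462 <1
  x=-2.714: |R|=0.61692 <1
  x=-2.664: |R|=0.59904 <1
  x=-4.561: |R|=1.13106 >1
  x=-4.436: |R|=1.10337 >1
Interval (-4.0000, 0).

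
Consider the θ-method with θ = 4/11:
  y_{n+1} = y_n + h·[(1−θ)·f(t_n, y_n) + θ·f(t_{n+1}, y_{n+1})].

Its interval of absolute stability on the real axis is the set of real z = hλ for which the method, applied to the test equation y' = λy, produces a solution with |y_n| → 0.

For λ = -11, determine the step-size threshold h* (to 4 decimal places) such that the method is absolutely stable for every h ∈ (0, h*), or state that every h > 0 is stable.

Test eqn y'=λy, z=hλ:
  y_{n+1} = y_n + z·[7/11·y_n + 4/11·y_{n+1}] ⇒ (1 − 4/11z)y_{n+1} = (1 + 7/11z)y_n
  ⇒ R(z) = (1 + 7/11z)/(1 − 4/11z).

Need |R(x)|<1, x<0.
x=-0.67: |R|=0.4613
R=−1: 1+7/11x = −1+4/11x ⇒ -3/11x=2 ⇒ x=2/(-3/11)=-7.3333
Confirm numerically:
  x=-5.722: |R|=0.85735 <1
  x=-5.668: |R|=0.85163 <1
  x=-5.218: |R|=0.80089 <1
  x=-4.529: |R|=0.71105 <1
  x=-7.580: |R|=1.01791 >1
  x=-7.537: |R|=1.01485 >1
So |R|<1 on (-7.3333, 0).

(-7.3333,0); λ=-11 ⇒ h* = (22/3)/11 = 0.6667.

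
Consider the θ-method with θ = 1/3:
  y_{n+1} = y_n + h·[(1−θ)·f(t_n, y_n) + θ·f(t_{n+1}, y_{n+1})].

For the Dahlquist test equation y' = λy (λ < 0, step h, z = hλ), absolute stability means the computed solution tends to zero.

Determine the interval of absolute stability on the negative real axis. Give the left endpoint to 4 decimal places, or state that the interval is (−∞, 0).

With y'=λy (z=hλ):
  y_{n+1} = y_n + z·[2/3·y_n + 1/3·y_{n+1}] ⇒ (1 − 1/3z)y_{n+1} = (1 + 2/3z)y_n
  so R(z) = (1 + 2/3z)/(1 − 1/3z).

Need |R(x)|<1, x<0.
x=-1.79: |R|=0.1211
R=−1: 1+2/3x = −1+1/3x ⇒ -1/3x=2 ⇒ x=2/(-1/3)=-6.0000
Confirm numerically:
  x=-5.757: |R|=0.97225 <1
  x=-4.454: |R|=0.79259 <1
  x=-4.343: |R|=0.77434 <1
  x=-2.454: |R|=0.34983 <1
  x=-6.304: |R|=1.03267 >1
  x=-6.068: |R|=1.00750 >1
Stable set (-6.0000, 0).

(-6.0000, 0).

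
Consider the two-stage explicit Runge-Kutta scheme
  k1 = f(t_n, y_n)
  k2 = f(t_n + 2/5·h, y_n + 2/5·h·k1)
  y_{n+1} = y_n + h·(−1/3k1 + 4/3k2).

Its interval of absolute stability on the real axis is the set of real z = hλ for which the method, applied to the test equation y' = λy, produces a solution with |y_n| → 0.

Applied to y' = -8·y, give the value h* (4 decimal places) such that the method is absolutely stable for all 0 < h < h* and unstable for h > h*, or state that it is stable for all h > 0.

(-1.8750,0); λ=-8 ⇒ h* = (15/8)/8 = 0.2344.

Set f=λy, z=hλ:
  k1=λy_n ⇒ h·k1=z·y_n;  k2=λ(1+2/5z)y_n ⇒ h·k2=z(1+2/5z)y_n
  y_{n+1}/y_n = 1 − 1/3z + 4/3z(1+2/5z) = 1 + z + 8/15z²
  so R(z) = 1 + z + 8/15z².

Solve |R(x)|<1 on ℝ⁻.
x=-0.93: |R|=0.5313
R=1: x+8/15x²=0 ⇒ x=−15/8=-1.8750; min R=1−1/(4·8/15)=0.5312>−1
Confirm numerically:
  x=-1.788: |R|=0.91704 <1
  x=-1.608: |R|=0.77102 <1
  x=-1.056: |R|=0.53874 <1
  x=-0.812: |R|=0.53965 <1
  x=-2.249: |R|=1.44860 >1
  x=-2.159: |R|=1.32702 >1
So |R|<1 on (-1.8750, 0).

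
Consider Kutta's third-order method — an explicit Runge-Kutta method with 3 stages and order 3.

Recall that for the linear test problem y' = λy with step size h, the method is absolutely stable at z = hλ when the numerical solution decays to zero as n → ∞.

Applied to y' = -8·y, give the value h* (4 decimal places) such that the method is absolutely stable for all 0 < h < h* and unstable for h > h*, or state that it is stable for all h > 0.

(-2.5127,0); λ=-8 ⇒ h* = 0.3141.

Test eqn y'=λy, z=hλ:
  order 3, 3-stage ⇒ R(z)=1+z+z^2/2+z^3/6
  (e.g. R(-0.62)=0.53248, |R|=0.53248)

Solve |R(x)|<1 on ℝ⁻.
x=-0.62: |R|=0.5325
|R(-2.27)|=0.6431 |R(-2.06)|=0.3952 |R(-1.78)|=0.1358
Bisect:
  x_lo=-2.9460 |R|=1.8678  x_hi=-0.3878 |R|=0.6777
  mid=-1.66688 |R|=0.04954 →hi
  mid=-2.30643 |R|=0.69151 →hi
  mid=-2.62621 |R|=1.19654 →lo
  mid=-2.46632 |R|=0.92528 →hi
  mid=-2.54626 |R|=1.05597 →lo
  mid=-2.50629 |R|=0.98942 →hi
  mid=-2.52628 |R|=1.02239 →lo
  mid=-2.51628 |R|=1.00583 →lo
  ...
  [-2.51285,-2.51269] ⇒ x*=-2.5127
So |R|<1 on (-2.5127, 0).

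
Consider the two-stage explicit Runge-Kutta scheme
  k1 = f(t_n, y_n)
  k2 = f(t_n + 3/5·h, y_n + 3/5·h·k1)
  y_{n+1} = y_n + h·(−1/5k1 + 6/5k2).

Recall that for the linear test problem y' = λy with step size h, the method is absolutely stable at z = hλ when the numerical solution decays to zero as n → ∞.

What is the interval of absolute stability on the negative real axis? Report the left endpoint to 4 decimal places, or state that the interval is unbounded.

(-1.3889, 0).

Set f=λy, z=hλ:
  k1=λy_n ⇒ h·k1=z·y_n;  k2=λ(1+3/5z)y_n ⇒ h·k2=z(1+3/5z)y_n
  y_{n+1}/y_n = 1 − 1/5z + 6/5z(1+3/5z) = 1 + z + 18/25z²
  Hence R(z) = 1 + z + 18/25z².

Find x<0 with |R(x)|<1.
x=-0.64: |R|=0.6549
R=1: x+18/25x²=0 ⇒ x=−25/18=-1.3889; min R=1−1/(4·18/25)=0.6528>−1
Confirm numerically:
  x=-1.102: |R|=0.77237 <1
  x=-1.062: |R|=0.75005 <1
  x=-0.929: |R|=0.69239 <1
  x=-0.727: |R|=0.65354 <1
  x=-1.839: |R|=1.59598 >1
  x=-1.692: |R|=1.36926 >1
  x=-1.600: |R|=1.24320 >1
So |R|<1 on (-1.3889, 0).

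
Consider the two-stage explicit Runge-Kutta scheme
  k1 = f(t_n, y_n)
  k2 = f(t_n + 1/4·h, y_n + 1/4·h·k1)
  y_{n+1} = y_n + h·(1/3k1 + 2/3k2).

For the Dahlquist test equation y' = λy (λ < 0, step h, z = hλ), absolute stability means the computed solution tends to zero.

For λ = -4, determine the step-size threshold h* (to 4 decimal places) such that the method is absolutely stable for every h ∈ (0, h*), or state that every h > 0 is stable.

On y'=λy, z=hλ:
  k1=λy_n ⇒ h·k1=z·y_n;  k2=λ(1+1/4z)y_n ⇒ h·k2=z(1+1/4z)y_n
  y_{n+1}/y_n = 1 + 1/3z + 2/3z(1+1/4z) = 1 + z + 1/6z²
  R(z) = 1 + z + 1/6z².

Solve |R(x)|<1 on ℝ⁻.
x=-0.32: |R|=0.6971
R=1: x+1/6x²=0 ⇒ x=−6=-6.0000; min R=1−1/(4·1/6)=-0.5000>−1
Confirm numerically:
  x=-5.442: |R|=0.49389 <1
  x=-5.304: |R|=0.38474 <1
  x=-4.491: |R|=0.12949 <1
  x=-3.345: |R|=0.48016 <1
  x=-6.527: |R|=1.57329 >1
  x=-6.059: |R|=1.05958 >1
Stable set (-6.0000, 0).

(-6.0000,0); λ=-4 ⇒ h* = (6)/4 = 1.5000.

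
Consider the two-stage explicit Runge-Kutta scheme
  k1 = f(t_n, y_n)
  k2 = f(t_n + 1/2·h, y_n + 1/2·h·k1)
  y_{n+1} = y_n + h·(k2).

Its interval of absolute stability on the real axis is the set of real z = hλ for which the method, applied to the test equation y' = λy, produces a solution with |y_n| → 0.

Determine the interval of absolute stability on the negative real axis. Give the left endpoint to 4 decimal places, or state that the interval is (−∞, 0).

Test eqn y'=λy, z=hλ:
  k1=λy_n ⇒ h·k1=z·y_n;  k2=λ(1+1/2z)y_n ⇒ h·k2=z(1+1/2z)y_n
  y_{n+1}/y_n = 1 + z(1+1/2z) = 1 + z + 1/2z²
  Hence R(z) = 1 + z + 1/2z².

Need |R(x)|<1, x<0.
x=-0.88: |R|=0.5072
R=1: x+1/2x²=0 ⇒ x=−2=-2.0000; min R=1−1/(4·1/2)=0.5000>−1
Confirm numerically:
  x=-1.924: |R|=0.92689 <1
  x=-1.760: |R|=0.78880 <1
  x=-1.316: |R|=0.54993 <1
  x=-1.215: |R|=0.52311 <1
  x=-2.468: |R|=1.57751 >1
  x=-2.334: |R|=1.38978 >1
  x=-2.299: |R|=1.34370 >1
Stable set (-2.0000, 0).

(-2.0000, 0).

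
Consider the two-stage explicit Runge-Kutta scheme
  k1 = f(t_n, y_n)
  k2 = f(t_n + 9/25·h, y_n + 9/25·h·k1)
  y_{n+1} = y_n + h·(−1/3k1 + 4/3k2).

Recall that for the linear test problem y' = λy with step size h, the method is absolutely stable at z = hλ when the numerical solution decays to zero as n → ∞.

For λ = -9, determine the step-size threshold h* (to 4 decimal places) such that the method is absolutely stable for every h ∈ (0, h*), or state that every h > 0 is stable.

(-2.0833,0); λ=-9 ⇒ h* = (25/12)/9 = 0.2315.

Set f=λy, z=hλ:
  k1=λy_n ⇒ h·k1=z·y_n;  k2=λ(1+9/25z)y_n ⇒ h·k2=z(1+9/25z)y_n
  y_{n+1}/y_n = 1 − 1/3z + 4/3z(1+9/25z) = 1 + z + 12/25z²
  R(z) = 1 + z + 12/25z².

Find x<0 with |R(x)|<1.
x=-1.44: |R|=0.5553
R=1: x+12/25x²=0 ⇒ x=−25/12=-2.0833; min R=1−1/(4·12/25)=0.4792>−1
Confirm numerically:
  x=-1.926: |R|=0.85455 <1
  x=-1.816: |R|=0.76697 <1
  x=-1.250: |R|=0.50000 <1
  x=-2.670: |R|=1.75187 >1
  x=-2.345: |R|=1.29453 >1
Interval (-2.0833, 0).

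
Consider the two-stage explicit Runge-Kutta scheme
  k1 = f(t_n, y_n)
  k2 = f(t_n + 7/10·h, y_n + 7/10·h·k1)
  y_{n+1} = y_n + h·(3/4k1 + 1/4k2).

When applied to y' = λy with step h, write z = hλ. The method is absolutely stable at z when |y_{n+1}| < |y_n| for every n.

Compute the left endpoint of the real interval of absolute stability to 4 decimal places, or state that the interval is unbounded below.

left endpoint -5.7143.

On y'=λy, z=hλ:
  k1=λy_n ⇒ h·k1=z·y_n;  k2=λ(1+7/10z)y_n ⇒ h·k2=z(1+7/10z)y_n
  y_{n+1}/y_n = 1 + 3/4z + 1/4z(1+7/10z) = 1 + z + 7/40z²
  Hence R(z) = 1 + z + 7/40z².

Boundary: |R(x)|=1, x<0.
x=-1.59: |R|=0.1476
R=1: x+7/40x²=0 ⇒ x=−40/7=-5.7143; min R=1−1/(4·7/40)=-0.4286>−1
Confirm numerically:
  x=-4.739: |R|=0.19117 <1
  x=-3.811: |R|=0.26935 <1
  x=-3.349: |R|=0.38623 <1
  x=-2.853: |R|=0.42857 <1
  x=-5.844: |R|=1.13266 >1
  x=-5.783: |R|=1.06954 >1
So |R|<1 on (-5.7143, 0).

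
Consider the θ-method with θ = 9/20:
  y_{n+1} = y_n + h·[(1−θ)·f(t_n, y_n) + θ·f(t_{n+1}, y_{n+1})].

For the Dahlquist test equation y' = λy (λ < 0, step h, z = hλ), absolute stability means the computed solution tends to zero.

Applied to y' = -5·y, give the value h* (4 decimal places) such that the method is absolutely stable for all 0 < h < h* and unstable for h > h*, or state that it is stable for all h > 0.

With y'=λy (z=hλ):
  y_{n+1} = y_n + z·[11/20·y_n + 9/20·y_{n+1}] ⇒ (1 − 9/20z)y_{n+1} = (1 + 11/20z)y_n
  so R(z) = (1 + 11/20z)/(1 − 9/20z).

Need |R(x)|<1, x<0.
x=-0.62: |R|=0.5152
R=−1: 1+11/20x = −1+9/20x ⇒ -1/10x=2 ⇒ x=2/(-1/10)=-20.0000
Confirm numerically:
  x=-15.858: |R|=0.94909 <1
  x=-15.032: |R|=0.93602 <1
  x=-11.238: |R|=0.85534 <1
  x=-20.433: |R|=1.00425 >1
  x=-20.256: |R|=1.00253 >1
  x=-20.056: |R|=1.00056 >1
So |R|<1 on (-20.0000, 0).

(-20.0000,0); λ=-5 ⇒ h* = (20)/5 = 4.0000.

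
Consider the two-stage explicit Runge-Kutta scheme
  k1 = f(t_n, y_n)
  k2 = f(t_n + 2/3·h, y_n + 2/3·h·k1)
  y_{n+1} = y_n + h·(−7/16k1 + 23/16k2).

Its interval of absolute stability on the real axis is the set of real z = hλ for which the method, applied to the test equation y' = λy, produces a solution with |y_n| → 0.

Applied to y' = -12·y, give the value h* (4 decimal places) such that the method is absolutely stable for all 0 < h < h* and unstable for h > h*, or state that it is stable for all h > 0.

(-1.0435,0); λ=-12 ⇒ h* = (24/23)/12 = 0.0870.

Set f=λy, z=hλ:
  k1=λy_n ⇒ h·k1=z·y_n;  k2=λ(1+2/3z)y_n ⇒ h·k2=z(1+2/3z)y_n
  y_{n+1}/y_n = 1 − 7/16z + 23/16z(1+2/3z) = 1 + z + 23/24z²
  R(z) = 1 + z + 23/24z².

Solve |R(x)|<1 on ℝ⁻.
x=-0.68: |R|=0.7631
R=1: x+23/24x²=0 ⇒ x=−24/23=-1.0435; min R=1−1/(4·23/24)=0.7391>−1
Confirm numerically:
  x=-0.876: |R|=0.85940 <1
  x=-0.773: |R|=0.79963 <1
  x=-0.743: |R|=0.78605 <1
  x=-0.506: |R|=0.73937 <1
  x=-1.633: |R|=1.92258 >1
  x=-1.313: |R|=1.33914 >1
Stable set (-1.0435, 0).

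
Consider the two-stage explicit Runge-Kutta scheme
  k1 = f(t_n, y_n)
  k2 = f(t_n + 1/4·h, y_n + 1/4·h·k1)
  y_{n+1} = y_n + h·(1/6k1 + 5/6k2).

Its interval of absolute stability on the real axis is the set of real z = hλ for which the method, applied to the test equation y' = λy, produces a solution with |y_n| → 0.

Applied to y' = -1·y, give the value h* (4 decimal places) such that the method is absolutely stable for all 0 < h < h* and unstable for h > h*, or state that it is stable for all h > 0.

(-4.8000,0); λ=-1 ⇒ h* = (24/5)/1 = 4.8000.

Set f=λy, z=hλ:
  k1=λy_n ⇒ h·k1=z·y_n;  k2=λ(1+1/4z)y_n ⇒ h·k2=z(1+1/4z)y_n
  y_{n+1}/y_n = 1 + 1/6z + 5/6z(1+1/4z) = 1 + z + 5/24z²
  so R(z) = 1 + z + 5/24z².

Solve |R(x)|<1 on ℝ⁻.
x=-0.48: |R|=0.5680
R=1: x+5/24x²=0 ⇒ x=−24/5=-4.8000; min R=1−1/(4·5/24)=-0.2000>−1
Confirm numerically:
  x=-3.659: |R|=0.13023 <1
  x=-3.301: |R|=0.03087 <1
  x=-2.992: |R|=0.12699 <1
  x=-2.936: |R|=0.14015 <1
  x=-5.181: |R|=1.41124 >1
  x=-5.115: |R|=1.33567 >1
  x=-4.906: |R|=1.10834 >1
Stable set (-4.8000, 0).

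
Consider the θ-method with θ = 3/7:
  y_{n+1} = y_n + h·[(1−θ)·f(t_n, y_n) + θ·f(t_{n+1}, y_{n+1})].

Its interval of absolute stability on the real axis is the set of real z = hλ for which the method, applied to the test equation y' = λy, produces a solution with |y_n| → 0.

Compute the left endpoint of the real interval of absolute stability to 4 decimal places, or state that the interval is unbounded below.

z* = -14.0000.

Test eqn y'=λy, z=hλ:
  y_{n+1} = y_n + z·[4/7·y_n + 3/7·y_{n+1}] ⇒ (1 − 3/7z)y_{n+1} = (1 + 4/7z)y_n
  ⇒ R(z) = (1 + 4/7z)/(1 − 3/7z).

Find x<0 with |R(x)|<1.
x=-0.91: |R|=0.3453
R=−1: 1+4/7x = −1+3/7x ⇒ -1/7x=2 ⇒ x=2/(-1/7)=-14.0000
Confirm numerically:
  x=-13.655: |R|=0.99281 <1
  x=-7.613: |R|=0.78595 <1
  x=-6.442: |R|=0.71291 <1
  x=-5.937: |R|=0.67502 <1
  x=-14.472: |R|=1.00936 >1
  x=-14.443: |R|=1.00880 >1
  x=-14.325: |R|=1.00650 >1
Stable set (-14.0000, 0).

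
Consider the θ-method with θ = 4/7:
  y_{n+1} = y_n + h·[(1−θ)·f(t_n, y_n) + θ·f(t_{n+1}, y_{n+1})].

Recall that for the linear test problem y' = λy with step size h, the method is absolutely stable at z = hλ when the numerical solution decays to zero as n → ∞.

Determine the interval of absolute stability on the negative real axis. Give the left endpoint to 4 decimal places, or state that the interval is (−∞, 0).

On y'=λy, z=hλ:
  y_{n+1} = y_n + z·[3/7·y_n + 4/7·y_{n+1}] ⇒ (1 − 4/7z)y_{n+1} = (1 + 3/7z)y_n
  R(z) = (1 + 3/7z)/(1 − 4/7z).

Need |R(x)|<1, x<0.
x=-1.45: |R|=0.2070
x=-2: |R|=0.0667
x=-10: |R|=0.4894
x=-100: |R|=0.7199
θ=4/7≥1/2 ⇒ |1+3/7x|<|1−4/7x| ∀x<0 ⇒ unbounded interval.

unbounded; (−∞, 0).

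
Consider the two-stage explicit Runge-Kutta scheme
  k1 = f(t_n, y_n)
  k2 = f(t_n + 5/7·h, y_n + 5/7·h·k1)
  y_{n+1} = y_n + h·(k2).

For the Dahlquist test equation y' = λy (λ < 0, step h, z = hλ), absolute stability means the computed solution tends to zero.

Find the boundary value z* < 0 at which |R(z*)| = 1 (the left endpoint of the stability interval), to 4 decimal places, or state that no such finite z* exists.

On y'=λy, z=hλ:
  k1=λy_n ⇒ h·k1=z·y_n;  k2=λ(1+5/7z)y_n ⇒ h·k2=z(1+5/7z)y_n
  y_{n+1}/y_n = 1 + z(1+5/7z) = 1 + z + 5/7z²
  ⇒ R(z) = 1 + z + 5/7z².

Solve |R(x)|<1 on ℝ⁻.
x=-0.79: |R|=0.6558
R=1: x+5/7x²=0 ⇒ x=−7/5=-1.4000; min R=1−1/(4·5/7)=0.6500>−1
Confirm numerically:
  x=-1.373: |R|=0.97352 <1
  x=-1.310: |R|=0.91579 <1
  x=-0.598: |R|=0.65743 <1
  x=-1.512: |R|=1.12096 >1
  x=-1.480: |R|=1.08457 >1
So |R|<1 on (-1.4000, 0).

left endpoint -1.4000.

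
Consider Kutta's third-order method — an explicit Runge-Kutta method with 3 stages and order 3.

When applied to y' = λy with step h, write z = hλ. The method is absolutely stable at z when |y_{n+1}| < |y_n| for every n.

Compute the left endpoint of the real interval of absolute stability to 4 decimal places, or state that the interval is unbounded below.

Set f=λy, z=hλ:
  order 3, 3-stage ⇒ R(z)=1+z+z^2/2+z^3/6
  (e.g. R(-0.79)=0.43988, |R|=0.43988)

Boundary: |R(x)|=1, x<0.
x=-0.79: |R|=0.4399
|R(-2.22)|=0.5793 |R(-2.21)|=0.5669 |R(-0.83)|=0.4192
Bisect:
  x_lo=-2.8444 |R|=1.6345  x_hi=-0.0951 |R|=0.9093
  mid=-1.46972 |R|=0.08120 →hi
  mid=-2.15704 |R|=0.50335 →hi
  mid=-2.50070 |R|=0.98031 →hi
  mid=-2.67253 |R|=1.28271 →lo
  mid=-2.58662 |R|=1.12565 →lo
  mid=-2.54366 |R|=1.05156 →lo
  mid=-2.52218 |R|=1.01558 →lo
  mid=-2.51144 |R|=0.99786 →hi
  mid=-2.51681 |R|=1.00670 →lo
  ...
  [-2.51278,-2.51261] ⇒ x*=-2.5127
Interval (-2.5127, 0).

z* = -2.5127.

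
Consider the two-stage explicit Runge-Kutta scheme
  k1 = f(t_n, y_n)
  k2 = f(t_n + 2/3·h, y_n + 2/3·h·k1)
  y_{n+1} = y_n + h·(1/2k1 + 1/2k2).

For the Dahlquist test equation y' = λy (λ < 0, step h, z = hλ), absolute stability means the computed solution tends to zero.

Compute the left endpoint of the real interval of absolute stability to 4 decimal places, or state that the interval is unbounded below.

With y'=λy (z=hλ):
  k1=λy_n ⇒ h·k1=z·y_n;  k2=λ(1+2/3z)y_n ⇒ h·k2=z(1+2/3z)y_n
  y_{n+1}/y_n = 1 + 1/2z + 1/2z(1+2/3z) = 1 + z + 1/3z²
  ⇒ R(z) = 1 + z + 1/3z².

Boundary: |R(x)|=1, x<0.
x=-1.62: |R|=0.2548
R=1: x+1/3x²=0 ⇒ x=−3=-3.0000; min R=1−1/(4·1/3)=0.2500>−1
Confirm numerically:
  x=-2.446: |R|=0.54831 <1
  x=-1.906: |R|=0.30495 <1
  x=-1.670: |R|=0.25963 <1
  x=-3.425: |R|=1.48521 >1
  x=-3.128: |R|=1.13346 >1
Stable set (-3.0000, 0).

left endpoint -3.0000.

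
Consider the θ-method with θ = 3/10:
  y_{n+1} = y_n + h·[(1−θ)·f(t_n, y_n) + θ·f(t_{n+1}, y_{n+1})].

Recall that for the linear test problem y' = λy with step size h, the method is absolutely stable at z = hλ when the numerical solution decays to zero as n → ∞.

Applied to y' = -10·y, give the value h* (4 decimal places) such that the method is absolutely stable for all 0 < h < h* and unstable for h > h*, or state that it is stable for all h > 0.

(-5.0000,0); λ=-10 ⇒ h* = (5)/10 = 0.5000.

With y'=λy (z=hλ):
  y_{n+1} = y_n + z·[7/10·y_n + 3/10·y_{n+1}] ⇒ (1 − 3/10z)y_{n+1} = (1 + 7/10z)y_n
  Hence R(z) = (1 + 7/10z)/(1 − 3/10z).

Boundary: |R(x)|=1, x<0.
x=-1.5: |R|=0.0345
R=−1: 1+7/10x = −1+3/10x ⇒ -2/5x=2 ⇒ x=2/(-2/5)=-5.0000
Confirm numerically:
  x=-4.053: |R|=0.82905 <1
  x=-3.978: |R|=0.81362 <1
  x=-3.946: |R|=0.80694 <1
  x=-5.403: |R|=1.06151 >1
  x=-5.091: |R|=1.01440 >1
  x=-5.024: |R|=1.00383 >1
Interval (-5.0000, 0).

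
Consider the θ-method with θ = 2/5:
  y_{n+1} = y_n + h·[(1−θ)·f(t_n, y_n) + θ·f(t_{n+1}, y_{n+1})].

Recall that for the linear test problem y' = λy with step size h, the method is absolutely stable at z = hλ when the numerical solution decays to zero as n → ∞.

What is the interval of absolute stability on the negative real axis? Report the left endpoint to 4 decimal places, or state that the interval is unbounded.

z∈(-10.0000,0).

With y'=λy (z=hλ):
  y_{n+1} = y_n + z·[3/5·y_n + 2/5·y_{n+1}] ⇒ (1 − 2/5z)y_{n+1} = (1 + 3/5z)y_n
  Hence R(z) = (1 + 3/5z)/(1 − 2/5z).

Boundary: |R(x)|=1, x<0.
x=-1.14: |R|=0.2170
R=−1: 1+3/5x = −1+2/5x ⇒ -1/5x=2 ⇒ x=2/(-1/5)=-10.0000
Confirm numerically:
  x=-9.415: |R|=0.97545 <1
  x=-8.310: |R|=0.92183 <1
  x=-8.017: |R|=0.90572 <1
  x=-5.019: |R|=0.66877 <1
  x=-10.595: |R|=1.02272 >1
  x=-10.231: |R|=1.00907 >1
Interval (-10.0000, 0).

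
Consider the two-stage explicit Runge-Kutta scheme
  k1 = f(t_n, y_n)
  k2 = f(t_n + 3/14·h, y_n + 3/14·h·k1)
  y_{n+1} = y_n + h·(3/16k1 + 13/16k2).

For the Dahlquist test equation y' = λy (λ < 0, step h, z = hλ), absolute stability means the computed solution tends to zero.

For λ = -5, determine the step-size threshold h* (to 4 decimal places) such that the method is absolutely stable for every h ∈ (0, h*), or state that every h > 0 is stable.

(-5.7436,0); λ=-5 ⇒ h* = (224/39)/5 = 1.1487.

Test eqn y'=λy, z=hλ:
  k1=λy_n ⇒ h·k1=z·y_n;  k2=λ(1+3/14z)y_n ⇒ h·k2=z(1+3/14z)y_n
  y_{n+1}/y_n = 1 + 3/16z + 13/16z(1+3/14z) = 1 + z + 39/224z²
  so R(z) = 1 + z + 39/224z².

Solve |R(x)|<1 on ℝ⁻.
x=-0.64: |R|=0.4313
R=1: x+39/224x²=0 ⇒ x=−224/39=-5.7436; min R=1−1/(4·39/224)=-0.4359>−1
Confirm numerically:
  x=-2.815: |R|=0.43534 <1
  x=-2.787: |R|=0.43465 <1
  x=-2.737: |R|=0.43273 <1
  x=-6.174: |R|=1.46266 >1
  x=-6.011: |R|=1.27986 >1
So |R|<1 on (-5.7436, 0).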